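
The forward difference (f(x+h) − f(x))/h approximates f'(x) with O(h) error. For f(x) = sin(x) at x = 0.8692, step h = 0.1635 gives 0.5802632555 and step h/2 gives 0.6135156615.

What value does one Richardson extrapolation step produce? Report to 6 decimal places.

0.646768

r = 1: numerator weight 2, denominator 1.
Weighted: 1.2270313230 − 0.5802632555 = 0.6467680675
R = 0.6467680675/1 = 0.6467680675
Shift from A(h/2): +0.0332524060.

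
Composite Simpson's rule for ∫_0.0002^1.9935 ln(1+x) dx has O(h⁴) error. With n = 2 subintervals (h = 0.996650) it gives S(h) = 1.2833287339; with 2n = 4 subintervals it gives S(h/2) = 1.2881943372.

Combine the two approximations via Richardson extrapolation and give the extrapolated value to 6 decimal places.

Error is O(h^4); halving h shrinks it by 2^4 = 16.
Difference of the inputs: 1.2881943372 − 1.2833287339 = 0.0048656033
Correction (A(h/2) − A(h))/(16 − 1) = 0.0048656033/15 = 0.0003243736
R = A(h/2) + (A(h/2) − A(h))/15 = 1.2881943372 + 0.0003243736 = 1.2885187108

1.288519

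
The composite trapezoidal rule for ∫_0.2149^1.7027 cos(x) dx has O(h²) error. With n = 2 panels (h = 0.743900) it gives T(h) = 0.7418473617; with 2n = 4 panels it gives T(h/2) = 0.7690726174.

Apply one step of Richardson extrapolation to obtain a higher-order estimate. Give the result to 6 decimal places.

0.778148

Leading term ∝ h^2; use weight 4 = 2^2.
Weighted: 3.0762904696 − 0.7418473617 = 2.3344431079
Denominator 4 − 1 = 3.
R = 2.3344431079/3 = 0.7781477026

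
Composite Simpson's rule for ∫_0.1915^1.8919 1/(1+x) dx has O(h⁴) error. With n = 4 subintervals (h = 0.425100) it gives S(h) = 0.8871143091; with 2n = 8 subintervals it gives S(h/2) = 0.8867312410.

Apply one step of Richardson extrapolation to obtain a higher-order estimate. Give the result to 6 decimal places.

0.886706

Order 4 gives 2^r = 16 and 2^r − 1 = 15.
Numerator 16 × A(h/2) − A(h) = 16 × 0.8867312410 − 0.8871143091 = 13.3005855469
R = 13.3005855469/15 = 0.8867057031
Correction |R − A(h/2)| = 2.554e-05; gap |A(h/2) − A(h)| = 3.831e-04.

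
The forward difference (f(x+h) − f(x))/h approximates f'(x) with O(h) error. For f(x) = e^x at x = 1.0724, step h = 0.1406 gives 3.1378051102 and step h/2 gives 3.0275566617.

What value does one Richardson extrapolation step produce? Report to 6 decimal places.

2.917308

With r = 1 the leading error scales as h^1, so the weight is 2^1 = 2.
Difference of the inputs: 3.0275566617 − 3.1378051102 = -0.1102484485
Correction (A(h/2) − A(h))/(2 − 1) = (-0.1102484485)/1 = -0.1102484485
R = A(h/2) + (A(h/2) − A(h))/1 = 3.0275566617 − 0.1102484485 = 2.9173082132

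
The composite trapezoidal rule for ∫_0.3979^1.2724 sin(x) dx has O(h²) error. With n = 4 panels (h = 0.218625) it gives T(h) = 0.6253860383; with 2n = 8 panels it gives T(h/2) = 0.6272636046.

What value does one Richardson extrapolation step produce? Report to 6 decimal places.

0.627889

r = 2, so 2^r = 4.
Numerator 4·A(h/2) − A(h) = 4·0.6272636046 − 0.6253860383 = 1.8836683801
Denominator 4 − 1 = 3.
Extrapolated: 1.8836683801 / 3 = 0.6278894600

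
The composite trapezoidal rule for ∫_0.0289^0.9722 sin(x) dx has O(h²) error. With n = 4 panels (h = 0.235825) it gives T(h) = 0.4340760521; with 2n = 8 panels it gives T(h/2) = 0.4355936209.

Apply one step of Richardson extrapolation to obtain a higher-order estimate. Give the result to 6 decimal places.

0.436099

Leading term ∝ h^2; use weight 4 = 2^2.
A(h/2) − A(h) = 0.4355936209 − 0.4340760521 = 0.0015175688
Divide by 2^2 − 1 = 3: 0.0015175688/3 = 0.0005058563
R = 0.4355936209 + 0.0005058563 = 0.4360994772
Correction |R − A(h/2)| = 5.059e-04; gap |A(h/2) − A(h)| = 1.518e-03.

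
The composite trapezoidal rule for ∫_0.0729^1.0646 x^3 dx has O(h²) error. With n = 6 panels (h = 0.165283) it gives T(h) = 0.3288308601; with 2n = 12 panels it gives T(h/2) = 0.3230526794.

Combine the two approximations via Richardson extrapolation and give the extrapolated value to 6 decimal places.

0.321127

r = 2: numerator weight 4, denominator 3.
Numerator 4×A(h/2) − A(h) = 4×0.3230526794 − 0.3288308601 = 0.9633798575
0.9633798575 ÷ 3 = 0.3211266192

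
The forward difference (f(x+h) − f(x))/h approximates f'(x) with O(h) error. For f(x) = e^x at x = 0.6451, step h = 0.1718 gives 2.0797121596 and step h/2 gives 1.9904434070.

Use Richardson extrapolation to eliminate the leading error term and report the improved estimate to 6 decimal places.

1.901175

With r = 1 the leading error scales as h^1, so the weight is 2^1 = 2.
Top: 2(1.9904434070) − (2.0797121596) = 1.9011746544
Denominator 2 − 1 = 1.
1.9011746544 ÷ 1 = 1.9011746544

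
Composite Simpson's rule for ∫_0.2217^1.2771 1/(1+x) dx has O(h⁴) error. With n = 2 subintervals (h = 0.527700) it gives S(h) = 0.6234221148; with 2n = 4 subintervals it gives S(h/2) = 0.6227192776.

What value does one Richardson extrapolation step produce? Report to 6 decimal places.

0.622672

With r = 4 the leading error scales as h^4, so the weight is 2^4 = 16.
Top: 16(0.6227192776) − (0.6234221148) = 9.3400863268
Divide by 2^4 − 1 = 15.
Extrapolated: 9.3400863268 / 15 = 0.6226724218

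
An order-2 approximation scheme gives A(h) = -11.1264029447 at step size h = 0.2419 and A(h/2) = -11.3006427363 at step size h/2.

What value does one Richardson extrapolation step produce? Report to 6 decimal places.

With r = 2 the leading error scales as h^2, so the weight is 2^2 = 4.
2^2×A(h/2) = -45.2025709452; minus A(h) gives -34.0761680005.
Denominator 4 − 1 = 3.
Result: -11.3587226668

-11.358723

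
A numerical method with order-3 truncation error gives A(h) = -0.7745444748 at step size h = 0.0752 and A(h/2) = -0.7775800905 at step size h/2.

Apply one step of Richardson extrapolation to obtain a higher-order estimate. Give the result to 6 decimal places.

r = 3: numerator weight 8, denominator 7.
Top: 8(-0.7775800905) − (-0.7745444748) = -5.4460962492
(-5.4460962492) ÷ 7 = -0.7780137499

-0.778014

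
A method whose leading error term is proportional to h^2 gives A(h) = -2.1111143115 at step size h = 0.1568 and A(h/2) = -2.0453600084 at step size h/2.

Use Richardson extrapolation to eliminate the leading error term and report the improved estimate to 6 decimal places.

-2.023442

r = 2, so 2^r = 4.
4×(-2.0453600084) = -8.1814400336; (-8.1814400336) − (-2.1111143115) = -6.0703257221
Denominator 4 − 1 = 3.
R = (-6.0703257221)/3 = -2.0234419074
Correction |R − A(h/2)| = 2.192e-02; gap |A(h/2) − A(h)| = 6.575e-02.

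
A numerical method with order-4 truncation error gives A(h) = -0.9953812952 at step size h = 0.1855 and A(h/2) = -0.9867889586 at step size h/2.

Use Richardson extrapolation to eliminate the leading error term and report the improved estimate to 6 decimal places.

-0.986216

With r = 4 the leading error scales as h^4, so the weight is 2^4 = 16.
Weighted: (-15.7886233376) − (-0.9953812952) = -14.7932420424
Denominator 16 − 1 = 15.
So the Richardson estimate is -0.9862161362.
Shift from A(h/2): +0.0005728224.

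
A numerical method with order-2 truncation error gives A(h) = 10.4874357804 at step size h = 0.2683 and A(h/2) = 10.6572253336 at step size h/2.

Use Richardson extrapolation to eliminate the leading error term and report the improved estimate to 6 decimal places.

Error is O(h^2); halving h shrinks it by 2^2 = 4.
4 × 10.6572253336 − 10.4874357804 = 32.1414655540
32.1414655540 ÷ 3 = 10.7138218513
Shift from A(h/2): +0.0565965177.

10.713822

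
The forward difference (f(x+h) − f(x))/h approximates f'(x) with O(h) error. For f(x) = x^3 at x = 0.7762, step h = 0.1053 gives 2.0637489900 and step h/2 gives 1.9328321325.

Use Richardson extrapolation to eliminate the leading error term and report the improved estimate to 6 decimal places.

The method has order 1: 2^1 = 2.
2 × 1.9328321325 = 3.8656642650; subtract 2.0637489900 → 1.8019152750
Denominator 2 − 1 = 1.
So the Richardson estimate is 1.8019152750.
Gap between inputs: 1.309e-01; correction applied: −0.1309168575.

1.801915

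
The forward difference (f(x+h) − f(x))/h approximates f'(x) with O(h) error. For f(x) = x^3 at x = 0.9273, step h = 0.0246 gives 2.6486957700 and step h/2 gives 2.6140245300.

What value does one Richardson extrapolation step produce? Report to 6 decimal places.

Order 1 gives 2^r = 2 and 2^r − 1 = 1.
Numerator 2*A(h/2) − A(h) = 2*2.6140245300 − 2.6486957700 = 2.5793532900
R = 2.5793532900/1 = 2.5793532900
Gap between inputs: 3.467e-02; correction applied: −0.0346712400.

2.579353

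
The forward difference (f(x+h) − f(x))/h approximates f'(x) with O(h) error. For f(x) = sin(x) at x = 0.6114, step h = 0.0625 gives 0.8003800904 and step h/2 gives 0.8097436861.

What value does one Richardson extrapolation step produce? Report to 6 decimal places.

0.819107

r = 1, so 2^r = 2.
2*0.8097436861 − 0.8003800904 = 0.8191072818
Denominator 2 − 1 = 1.
(2*0.8097436861 − 0.8003800904)/(2 − 1) = 0.8191072818
Correction |R − A(h/2)| = 9.364e-03; gap |A(h/2) − A(h)| = 9.364e-03.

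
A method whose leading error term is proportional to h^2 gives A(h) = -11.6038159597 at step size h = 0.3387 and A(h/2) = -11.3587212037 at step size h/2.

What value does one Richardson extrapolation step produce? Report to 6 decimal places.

-11.277023

r = 2: numerator weight 4, denominator 3.
Top: 4(-11.3587212037) − (-11.6038159597) = -33.8310688551
Divide by 2^2 − 1 = 3.
So the Richardson estimate is -11.2770229517.
Gap between inputs: 2.451e-01; correction applied: +0.0816982520.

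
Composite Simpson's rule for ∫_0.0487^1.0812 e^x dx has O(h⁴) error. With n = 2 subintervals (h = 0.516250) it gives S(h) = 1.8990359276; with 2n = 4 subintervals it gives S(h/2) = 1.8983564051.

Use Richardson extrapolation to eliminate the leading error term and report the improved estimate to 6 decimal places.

1.898311

Order 4 gives 2^r = 16 and 2^r − 1 = 15.
16·1.8983564051 = 30.3737024816; subtract 1.8990359276 → 28.4746665540
Divide by 2^4 − 1 = 15.
28.4746665540 ÷ 15 = 1.8983111036
Shift from A(h/2): −0.0000453015.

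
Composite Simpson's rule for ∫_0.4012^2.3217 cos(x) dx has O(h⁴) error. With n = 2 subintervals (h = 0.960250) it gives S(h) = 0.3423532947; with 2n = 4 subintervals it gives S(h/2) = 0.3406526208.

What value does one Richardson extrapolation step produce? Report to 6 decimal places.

The method has order 4: 2^4 = 16.
16 × 0.3406526208 = 5.4504419328; subtract 0.3423532947 → 5.1080886381
Denominator 16 − 1 = 15.
5.1080886381 ÷ 15 = 0.3405392425
Gap between inputs: 1.701e-03; correction applied: −0.0001133783.

0.340539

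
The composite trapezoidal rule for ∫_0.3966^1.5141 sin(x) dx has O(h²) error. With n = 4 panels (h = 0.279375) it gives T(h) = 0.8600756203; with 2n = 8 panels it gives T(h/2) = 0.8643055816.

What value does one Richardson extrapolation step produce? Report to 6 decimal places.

0.865716

r = 2, so 2^r = 4.
4×0.8643055816 = 3.4572223264; subtract 0.8600756203 → 2.5971467061
(4×0.8643055816 − 0.8600756203)/(4 − 1) = 0.8657155687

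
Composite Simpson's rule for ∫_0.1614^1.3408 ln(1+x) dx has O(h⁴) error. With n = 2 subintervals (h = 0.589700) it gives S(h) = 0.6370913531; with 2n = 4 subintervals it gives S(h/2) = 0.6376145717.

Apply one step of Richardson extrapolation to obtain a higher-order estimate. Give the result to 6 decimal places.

0.637649

r = 4: numerator weight 16, denominator 15.
2^4*A(h/2) = 10.2018331472; minus A(h) gives 9.5647417941.
9.5647417941 ÷ 15 = 0.6376494529
Gap between inputs: 5.232e-04; correction applied: +0.0000348812.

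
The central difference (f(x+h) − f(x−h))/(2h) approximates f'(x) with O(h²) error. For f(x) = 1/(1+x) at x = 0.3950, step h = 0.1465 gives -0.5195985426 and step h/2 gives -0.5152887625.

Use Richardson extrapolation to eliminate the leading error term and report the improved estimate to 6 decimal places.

-0.513852

With r = 2 the leading error scales as h^2, so the weight is 2^2 = 4.
Numerator 4×A(h/2) − A(h) = 4×(-0.5152887625) − (-0.5195985426) = -1.5415565074
Denominator 4 − 1 = 3.
Result: -0.5138521691
Shift from A(h/2): +0.0014365934.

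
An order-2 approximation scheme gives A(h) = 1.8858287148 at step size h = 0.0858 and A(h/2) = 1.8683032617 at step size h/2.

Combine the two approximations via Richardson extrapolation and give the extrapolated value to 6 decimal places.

Leading term ∝ h^2; use weight 4 = 2^2.
4×1.8683032617 − 1.8858287148 = 5.5873843320
Denominator 4 − 1 = 3.
(4×1.8683032617 − 1.8858287148)/(4 − 1) = 1.8624614440
Gap between inputs: 1.753e-02; correction applied: −0.0058418177.

1.862461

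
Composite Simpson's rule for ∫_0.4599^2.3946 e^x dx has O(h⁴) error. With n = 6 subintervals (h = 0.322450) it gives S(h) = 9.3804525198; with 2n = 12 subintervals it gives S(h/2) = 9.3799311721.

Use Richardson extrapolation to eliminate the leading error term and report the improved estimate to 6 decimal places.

r = 4: numerator weight 16, denominator 15.
Top: 16(9.3799311721) − (9.3804525198) = 140.6984462338
Divide by 2^4 − 1 = 15.
R = 140.6984462338/15 = 9.3798964156
Gap between inputs: 5.213e-04; correction applied: −0.0000347565.

9.379896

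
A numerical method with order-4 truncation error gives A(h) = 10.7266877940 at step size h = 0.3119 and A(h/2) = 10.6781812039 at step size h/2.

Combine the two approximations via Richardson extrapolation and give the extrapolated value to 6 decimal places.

r = 4, so 2^r = 16.
Weighted: 170.8508992624 − 10.7266877940 = 160.1242114684
Divide by 2^4 − 1 = 15.
Result: 10.6749474312

10.674947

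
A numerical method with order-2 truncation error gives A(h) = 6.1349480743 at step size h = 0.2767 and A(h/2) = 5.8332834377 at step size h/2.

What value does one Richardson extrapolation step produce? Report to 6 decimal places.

5.732729

Order 2 gives 2^r = 4 and 2^r − 1 = 3.
4·5.8332834377 = 23.3331337508; subtract 6.1349480743 → 17.1981856765
Denominator 4 − 1 = 3.
(4·5.8332834377 − 6.1349480743)/(4 − 1) = 5.7327285588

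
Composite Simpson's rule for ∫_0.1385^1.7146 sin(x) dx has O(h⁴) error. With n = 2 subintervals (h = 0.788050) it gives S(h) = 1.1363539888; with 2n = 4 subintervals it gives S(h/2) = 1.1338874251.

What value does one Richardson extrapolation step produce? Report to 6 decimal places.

With r = 4 the leading error scales as h^4, so the weight is 2^4 = 16.
16*1.1338874251 = 18.1421988016; subtract 1.1363539888 → 17.0058448128
Divide by 2^4 − 1 = 15.
So the Richardson estimate is 1.1337229875.
Gap between inputs: 2.467e-03; correction applied: −0.0001644376.

1.133723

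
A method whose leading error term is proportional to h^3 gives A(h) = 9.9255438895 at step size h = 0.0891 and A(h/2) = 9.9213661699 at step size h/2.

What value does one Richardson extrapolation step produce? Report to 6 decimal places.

9.920769

The method has order 3: 2^3 = 8.
2^3*A(h/2) = 79.3709293592; minus A(h) gives 69.4453854697.
R = 69.4453854697/7 = 9.9207693528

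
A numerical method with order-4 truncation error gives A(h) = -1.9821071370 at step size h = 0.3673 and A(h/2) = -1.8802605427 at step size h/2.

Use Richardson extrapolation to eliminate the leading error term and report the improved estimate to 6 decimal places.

The method has order 4: 2^4 = 16.
2^4*A(h/2) = -30.0841686832; minus A(h) gives -28.1020615462.
Divide by 2^4 − 1 = 15.
Result: -1.8734707697
Shift from A(h/2): +0.0067897730.

-1.873471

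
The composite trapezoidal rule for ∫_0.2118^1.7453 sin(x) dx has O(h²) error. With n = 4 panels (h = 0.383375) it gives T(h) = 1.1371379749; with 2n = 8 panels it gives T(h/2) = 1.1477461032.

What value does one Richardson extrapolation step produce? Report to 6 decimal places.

1.151282

With r = 2 the leading error scales as h^2, so the weight is 2^2 = 4.
Weighted: 4.5909844128 − 1.1371379749 = 3.4538464379
(4×1.1477461032 − 1.1371379749)/(4 − 1) = 1.1512821460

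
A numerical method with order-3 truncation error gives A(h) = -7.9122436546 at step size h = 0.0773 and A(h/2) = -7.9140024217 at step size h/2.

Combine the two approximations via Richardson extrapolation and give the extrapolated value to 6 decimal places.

With r = 3 the leading error scales as h^3, so the weight is 2^3 = 8.
2^3×A(h/2) = -63.3120193736; minus A(h) gives -55.3997757190.
(8×(-7.9140024217) − (-7.9122436546))/(8 − 1) = -7.9142536741

-7.914254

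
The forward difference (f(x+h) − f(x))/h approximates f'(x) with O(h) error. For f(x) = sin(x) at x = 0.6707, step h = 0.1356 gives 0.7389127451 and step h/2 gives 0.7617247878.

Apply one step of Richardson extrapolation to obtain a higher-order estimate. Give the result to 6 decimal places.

0.784537

Method order is 1; weight 2^1 = 2.
2 × 0.7617247878 − 0.7389127451 = 0.7845368305
Denominator 2 − 1 = 1.
0.7845368305 ÷ 1 = 0.7845368305
Shift from A(h/2): +0.0228120427.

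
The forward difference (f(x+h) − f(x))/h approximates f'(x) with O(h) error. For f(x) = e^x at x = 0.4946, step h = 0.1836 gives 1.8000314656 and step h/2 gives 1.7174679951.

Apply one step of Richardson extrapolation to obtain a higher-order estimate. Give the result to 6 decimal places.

The method has order 1: 2^1 = 2.
2 × 1.7174679951 = 3.4349359902; subtract 1.8000314656 → 1.6349045246
(2 × 1.7174679951 − 1.8000314656)/(2 − 1) = 1.6349045246
Correction |R − A(h/2)| = 8.256e-02; gap |A(h/2) − A(h)| = 8.256e-02.

1.634905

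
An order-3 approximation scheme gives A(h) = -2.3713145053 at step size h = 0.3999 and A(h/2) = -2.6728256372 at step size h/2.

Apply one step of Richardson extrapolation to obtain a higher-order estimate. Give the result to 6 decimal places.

r = 3, so 2^r = 8.
A(h/2) − A(h) = -2.6728256372 − (-2.3713145053) = -0.3015111319
Correction (A(h/2) − A(h))/(8 − 1) = (-0.3015111319)/7 = -0.0430730188
R = A(h/2) + (A(h/2) − A(h))/7 = -2.6728256372 − 0.0430730188 = -2.7158986560

-2.715899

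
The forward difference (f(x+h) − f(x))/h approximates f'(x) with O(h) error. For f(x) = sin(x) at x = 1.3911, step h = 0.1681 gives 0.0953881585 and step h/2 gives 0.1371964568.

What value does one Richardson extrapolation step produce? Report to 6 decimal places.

Leading term ∝ h^1; use weight 2 = 2^1.
Top: 2(0.1371964568) − (0.0953881585) = 0.1790047551
R = 0.1790047551/1 = 0.1790047551
Gap between inputs: 4.181e-02; correction applied: +0.0418082983.

0.179005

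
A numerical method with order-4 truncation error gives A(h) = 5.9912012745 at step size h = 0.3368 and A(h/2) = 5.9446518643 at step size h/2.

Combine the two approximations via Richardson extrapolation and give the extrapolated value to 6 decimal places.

The method has order 4: 2^4 = 16.
16·5.9446518643 = 95.1144298288; subtract 5.9912012745 → 89.1232285543
(16·5.9446518643 − 5.9912012745)/(16 − 1) = 5.9415485703

5.941549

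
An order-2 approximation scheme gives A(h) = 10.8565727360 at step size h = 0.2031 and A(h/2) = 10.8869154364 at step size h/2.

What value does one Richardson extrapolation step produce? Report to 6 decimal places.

10.897030

Leading term ∝ h^2; use weight 4 = 2^2.
Weighted: 43.5476617456 − 10.8565727360 = 32.6910890096
Divide by 2^2 − 1 = 3.
Extrapolated: 32.6910890096 / 3 = 10.8970296699
Gap between inputs: 3.034e-02; correction applied: +0.0101142335.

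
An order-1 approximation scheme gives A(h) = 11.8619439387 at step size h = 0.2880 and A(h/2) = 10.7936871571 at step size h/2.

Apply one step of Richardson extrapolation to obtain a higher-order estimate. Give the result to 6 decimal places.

9.725430

Method order is 1; weight 2^1 = 2.
A(h/2) − A(h) = 10.7936871571 − 11.8619439387 = -1.0682567816
Divide by 2^1 − 1 = 1: (-1.0682567816)/1 = -1.0682567816
R = 10.7936871571 − 1.0682567816 = 9.7254303755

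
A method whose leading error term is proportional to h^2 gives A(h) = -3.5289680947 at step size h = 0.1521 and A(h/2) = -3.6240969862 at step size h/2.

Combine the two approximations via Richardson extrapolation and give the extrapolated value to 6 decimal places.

-3.655807

Order 2 gives 2^r = 4 and 2^r − 1 = 3.
Numerator 4 × A(h/2) − A(h) = 4 × (-3.6240969862) − (-3.5289680947) = -10.9674198501
R = (-10.9674198501)/3 = -3.6558066167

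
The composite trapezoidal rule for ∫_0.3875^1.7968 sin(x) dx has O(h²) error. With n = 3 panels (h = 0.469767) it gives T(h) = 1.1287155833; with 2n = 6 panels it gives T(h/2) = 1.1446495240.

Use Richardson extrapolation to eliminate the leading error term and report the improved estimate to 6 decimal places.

1.149961

r = 2: numerator weight 4, denominator 3.
Numerator 4*A(h/2) − A(h) = 4*1.1446495240 − 1.1287155833 = 3.4498825127
3.4498825127 ÷ 3 = 1.1499608376
Gap between inputs: 1.593e-02; correction applied: +0.0053113136.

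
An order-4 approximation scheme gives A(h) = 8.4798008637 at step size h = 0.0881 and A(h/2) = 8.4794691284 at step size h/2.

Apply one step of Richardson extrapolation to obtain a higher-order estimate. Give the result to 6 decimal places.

8.479447

Leading term ∝ h^4; use weight 16 = 2^4.
2^4*A(h/2) = 135.6715060544; minus A(h) gives 127.1917051907.
Divide by 2^4 − 1 = 15.
Result: 8.4794470127
Gap between inputs: 3.317e-04; correction applied: −0.0000221157.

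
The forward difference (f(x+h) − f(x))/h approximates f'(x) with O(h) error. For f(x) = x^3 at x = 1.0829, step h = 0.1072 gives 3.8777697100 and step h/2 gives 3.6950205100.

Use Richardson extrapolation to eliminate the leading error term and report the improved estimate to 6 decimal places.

r = 1, so 2^r = 2.
2*3.6950205100 = 7.3900410200; 7.3900410200 − 3.8777697100 = 3.5122713100
Denominator 2 − 1 = 1.
(2*3.6950205100 − 3.8777697100)/(2 − 1) = 3.5122713100
Shift from A(h/2): −0.1827492000.

3.512271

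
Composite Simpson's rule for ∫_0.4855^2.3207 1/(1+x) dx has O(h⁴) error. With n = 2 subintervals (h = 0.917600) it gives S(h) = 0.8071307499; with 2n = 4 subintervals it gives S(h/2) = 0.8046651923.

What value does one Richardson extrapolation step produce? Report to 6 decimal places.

0.804501

r = 4: numerator weight 16, denominator 15.
16 × 0.8046651923 = 12.8746430768; 12.8746430768 − 0.8071307499 = 12.0675123269
12.0675123269 ÷ 15 = 0.8045008218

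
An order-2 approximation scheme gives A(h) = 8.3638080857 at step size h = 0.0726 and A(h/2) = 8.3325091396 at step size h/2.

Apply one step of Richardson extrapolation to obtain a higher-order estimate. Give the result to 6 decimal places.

8.322076

r = 2, so 2^r = 4.
Numerator 4·A(h/2) − A(h) = 4·8.3325091396 − 8.3638080857 = 24.9662284727
Denominator 4 − 1 = 3.
R = 24.9662284727/3 = 8.3220761576
Gap between inputs: 3.130e-02; correction applied: −0.0104329820.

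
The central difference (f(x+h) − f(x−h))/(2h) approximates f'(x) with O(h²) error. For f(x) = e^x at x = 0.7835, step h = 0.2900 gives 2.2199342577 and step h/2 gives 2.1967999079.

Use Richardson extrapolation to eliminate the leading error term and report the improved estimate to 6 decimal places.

2.189088

Order 2 gives 2^r = 4 and 2^r − 1 = 3.
Numerator 4*A(h/2) − A(h) = 4*2.1967999079 − 2.2199342577 = 6.5672653739
Denominator 4 − 1 = 3.
(4*2.1967999079 − 2.2199342577)/(4 − 1) = 2.1890884580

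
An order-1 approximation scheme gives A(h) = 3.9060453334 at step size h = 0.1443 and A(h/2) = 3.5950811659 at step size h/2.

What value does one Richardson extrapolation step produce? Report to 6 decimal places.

r = 1: numerator weight 2, denominator 1.
Numerator 2×A(h/2) − A(h) = 2×3.5950811659 − 3.9060453334 = 3.2841169984
Denominator 2 − 1 = 1.
Result: 3.2841169984

3.284117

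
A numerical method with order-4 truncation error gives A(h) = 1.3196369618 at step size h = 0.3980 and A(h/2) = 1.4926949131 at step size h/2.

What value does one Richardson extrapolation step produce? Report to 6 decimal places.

1.504232

r = 4, so 2^r = 16.
2^4×A(h/2) = 23.8831186096; minus A(h) gives 22.5634816478.
Denominator 16 − 1 = 15.
(16×1.4926949131 − 1.3196369618)/(16 − 1) = 1.5042321099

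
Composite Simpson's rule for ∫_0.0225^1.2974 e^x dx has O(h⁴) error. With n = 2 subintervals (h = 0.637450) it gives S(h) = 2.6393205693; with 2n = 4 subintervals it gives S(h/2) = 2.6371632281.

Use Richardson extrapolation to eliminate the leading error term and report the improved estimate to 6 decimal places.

The method has order 4: 2^4 = 16.
16 × 2.6371632281 − 2.6393205693 = 39.5552910803
Denominator 16 − 1 = 15.
39.5552910803 ÷ 15 = 2.6370194054

2.637019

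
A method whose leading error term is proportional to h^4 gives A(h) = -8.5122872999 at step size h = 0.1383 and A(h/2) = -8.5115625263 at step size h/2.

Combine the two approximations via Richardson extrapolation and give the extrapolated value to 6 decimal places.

-8.511514

Order 4 gives 2^r = 16 and 2^r − 1 = 15.
16 × (-8.5115625263) = -136.1850004208; subtract (-8.5122872999) → -127.6727131209
R = (-127.6727131209)/15 = -8.5115142081
Correction |R − A(h/2)| = 4.832e-05; gap |A(h/2) − A(h)| = 7.248e-04.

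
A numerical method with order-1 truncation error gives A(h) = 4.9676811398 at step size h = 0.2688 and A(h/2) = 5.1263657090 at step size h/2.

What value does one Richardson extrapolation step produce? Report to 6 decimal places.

Method order is 1; weight 2^1 = 2.
Top: 2(5.1263657090) − (4.9676811398) = 5.2850502782
Denominator 2 − 1 = 1.
So the Richardson estimate is 5.2850502782.
Gap between inputs: 1.587e-01; correction applied: +0.1586845692.

5.285050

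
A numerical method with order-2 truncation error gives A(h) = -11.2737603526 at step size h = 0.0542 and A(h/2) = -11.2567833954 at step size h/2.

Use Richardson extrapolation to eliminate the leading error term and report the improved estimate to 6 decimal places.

-11.251124

Error is O(h^2); halving h shrinks it by 2^2 = 4.
Top: 4(-11.2567833954) − (-11.2737603526) = -33.7533732290
Divide by 2^2 − 1 = 3.
Extrapolated: (-33.7533732290) / 3 = -11.2511244097
Shift from A(h/2): +0.0056589857.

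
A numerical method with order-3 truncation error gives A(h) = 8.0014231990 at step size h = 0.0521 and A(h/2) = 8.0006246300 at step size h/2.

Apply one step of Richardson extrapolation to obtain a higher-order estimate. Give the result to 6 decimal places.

8.000511

With r = 3 the leading error scales as h^3, so the weight is 2^3 = 8.
8*8.0006246300 = 64.0049970400; subtract 8.0014231990 → 56.0035738410
56.0035738410 ÷ 7 = 8.0005105487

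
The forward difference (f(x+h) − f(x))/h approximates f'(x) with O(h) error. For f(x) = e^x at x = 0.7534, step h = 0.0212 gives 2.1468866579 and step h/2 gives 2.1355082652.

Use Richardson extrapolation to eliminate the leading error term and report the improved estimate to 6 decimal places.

With r = 1 the leading error scales as h^1, so the weight is 2^1 = 2.
Top: 2(2.1355082652) − (2.1468866579) = 2.1241298725
R = 2.1241298725/1 = 2.1241298725

2.124130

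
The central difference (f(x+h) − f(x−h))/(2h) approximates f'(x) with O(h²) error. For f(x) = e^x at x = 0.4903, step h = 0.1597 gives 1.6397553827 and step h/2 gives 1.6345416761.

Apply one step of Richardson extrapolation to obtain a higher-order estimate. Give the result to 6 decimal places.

1.632804

Order 2 gives 2^r = 4 and 2^r − 1 = 3.
A(h/2) − A(h) = 1.6345416761 − 1.6397553827 = -0.0052137066
Correction (A(h/2) − A(h))/(4 − 1) = (-0.0052137066)/3 = -0.0017379022
R = A(h/2) + (A(h/2) − A(h))/3 = 1.6345416761 − 0.0017379022 = 1.6328037739
Gap between inputs: 5.214e-03; correction applied: −0.0017379022.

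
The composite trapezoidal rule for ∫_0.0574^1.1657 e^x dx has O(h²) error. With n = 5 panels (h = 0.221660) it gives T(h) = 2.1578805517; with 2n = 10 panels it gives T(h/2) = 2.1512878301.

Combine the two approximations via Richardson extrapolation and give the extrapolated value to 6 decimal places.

2.149090

Order 2 gives 2^r = 4 and 2^r − 1 = 3.
Weighted: 8.6051513204 − 2.1578805517 = 6.4472707687
Divide by 2^2 − 1 = 3.
(4*2.1512878301 − 2.1578805517)/(4 − 1) = 2.1490902562
Gap between inputs: 6.593e-03; correction applied: −0.0021975739.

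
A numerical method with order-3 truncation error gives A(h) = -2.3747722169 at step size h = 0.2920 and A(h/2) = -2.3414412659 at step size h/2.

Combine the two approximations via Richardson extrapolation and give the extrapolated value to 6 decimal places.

-2.336680

Method order is 3; weight 2^3 = 8.
8 × (-2.3414412659) = -18.7315301272; subtract (-2.3747722169) → -16.3567579103
Denominator 8 − 1 = 7.
(-16.3567579103) ÷ 7 = -2.3366797015
Gap between inputs: 3.333e-02; correction applied: +0.0047615644.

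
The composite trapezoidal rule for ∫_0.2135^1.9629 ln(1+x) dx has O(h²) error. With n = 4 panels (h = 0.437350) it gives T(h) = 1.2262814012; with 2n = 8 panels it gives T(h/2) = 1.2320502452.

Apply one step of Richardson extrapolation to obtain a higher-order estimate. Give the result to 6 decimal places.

1.233973

Leading term ∝ h^2; use weight 4 = 2^2.
A(h/2) − A(h) = 1.2320502452 − 1.2262814012 = 0.0057688440
Correction (A(h/2) − A(h))/(4 − 1) = 0.0057688440/3 = 0.0019229480
R = 1.2320502452 + 0.0019229480 = 1.2339731932
Correction |R − A(h/2)| = 1.923e-03; gap |A(h/2) − A(h)| = 5.769e-03.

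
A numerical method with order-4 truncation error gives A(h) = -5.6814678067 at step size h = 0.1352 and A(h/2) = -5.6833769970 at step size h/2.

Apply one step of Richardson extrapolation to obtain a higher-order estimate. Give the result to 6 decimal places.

The method has order 4: 2^4 = 16.
Top: 16(-5.6833769970) − (-5.6814678067) = -85.2525641453
Denominator 16 − 1 = 15.
Extrapolated: (-85.2525641453) / 15 = -5.6835042764

-5.683504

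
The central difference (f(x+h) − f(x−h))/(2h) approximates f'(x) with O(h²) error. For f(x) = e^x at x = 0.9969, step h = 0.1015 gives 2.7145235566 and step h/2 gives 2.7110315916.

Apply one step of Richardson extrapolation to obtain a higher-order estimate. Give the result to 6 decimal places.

Order 2 gives 2^r = 4 and 2^r − 1 = 3.
Weighted: 10.8441263664 − 2.7145235566 = 8.1296028098
(4×2.7110315916 − 2.7145235566)/(4 − 1) = 2.7098676033
Correction |R − A(h/2)| = 1.164e-03; gap |A(h/2) − A(h)| = 3.492e-03.

2.709868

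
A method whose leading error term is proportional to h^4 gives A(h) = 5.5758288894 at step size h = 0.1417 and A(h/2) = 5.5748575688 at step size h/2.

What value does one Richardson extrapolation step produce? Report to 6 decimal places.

5.574793

Order 4 gives 2^r = 16 and 2^r − 1 = 15.
16×5.5748575688 = 89.1977211008; 89.1977211008 − 5.5758288894 = 83.6218922114
Extrapolated: 83.6218922114 / 15 = 5.5747928141
Correction |R − A(h/2)| = 6.475e-05; gap |A(h/2) − A(h)| = 9.713e-04.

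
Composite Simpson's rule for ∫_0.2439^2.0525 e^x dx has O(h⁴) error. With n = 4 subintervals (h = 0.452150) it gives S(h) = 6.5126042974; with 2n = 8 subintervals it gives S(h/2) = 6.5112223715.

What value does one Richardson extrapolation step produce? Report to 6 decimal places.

Method order is 4; weight 2^4 = 16.
Numerator 16 × A(h/2) − A(h) = 16 × 6.5112223715 − 6.5126042974 = 97.6669536466
Divide by 2^4 − 1 = 15.
97.6669536466 ÷ 15 = 6.5111302431
Shift from A(h/2): −0.0000921284.

6.511130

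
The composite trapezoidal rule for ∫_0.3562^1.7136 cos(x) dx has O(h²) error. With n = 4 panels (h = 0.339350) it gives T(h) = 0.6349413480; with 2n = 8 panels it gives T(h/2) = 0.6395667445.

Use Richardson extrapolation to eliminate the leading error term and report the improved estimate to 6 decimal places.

r = 2, so 2^r = 4.
Top: 4(0.6395667445) − (0.6349413480) = 1.9233256300
Denominator 4 − 1 = 3.
So the Richardson estimate is 0.6411085433.

0.641109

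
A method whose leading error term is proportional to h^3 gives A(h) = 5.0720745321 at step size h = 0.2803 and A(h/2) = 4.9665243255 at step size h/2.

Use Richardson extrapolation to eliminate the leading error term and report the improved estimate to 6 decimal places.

4.951446

r = 3, so 2^r = 8.
Top: 8(4.9665243255) − (5.0720745321) = 34.6601200719
Extrapolated: 34.6601200719 / 7 = 4.9514457246
Correction |R − A(h/2)| = 1.508e-02; gap |A(h/2) − A(h)| = 1.056e-01.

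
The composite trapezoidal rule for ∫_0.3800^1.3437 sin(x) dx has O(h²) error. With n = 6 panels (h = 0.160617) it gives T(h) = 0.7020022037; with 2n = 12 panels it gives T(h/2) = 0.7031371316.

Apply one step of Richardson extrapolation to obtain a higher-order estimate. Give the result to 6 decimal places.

0.703515

r = 2: numerator weight 4, denominator 3.
2^2×A(h/2) = 2.8125485264; minus A(h) gives 2.1105463227.
Extrapolated: 2.1105463227 / 3 = 0.7035154409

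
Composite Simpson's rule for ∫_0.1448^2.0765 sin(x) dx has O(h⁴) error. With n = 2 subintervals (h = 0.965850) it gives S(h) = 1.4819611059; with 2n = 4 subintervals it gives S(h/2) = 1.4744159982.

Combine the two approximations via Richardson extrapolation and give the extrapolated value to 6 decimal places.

1.473913

Leading term ∝ h^4; use weight 16 = 2^4.
2^4 × A(h/2) = 23.5906559712; minus A(h) gives 22.1086948653.
R = 22.1086948653/15 = 1.4739129910
Gap between inputs: 7.545e-03; correction applied: −0.0005030072.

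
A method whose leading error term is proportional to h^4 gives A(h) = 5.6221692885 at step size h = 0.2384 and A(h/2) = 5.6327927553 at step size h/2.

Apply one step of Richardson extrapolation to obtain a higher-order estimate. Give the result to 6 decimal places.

Leading term ∝ h^4; use weight 16 = 2^4.
A(h/2) − A(h) = 5.6327927553 − 5.6221692885 = 0.0106234668
Correction (A(h/2) − A(h))/(16 − 1) = 0.0106234668/15 = 0.0007082311
R = A(h/2) + (A(h/2) − A(h))/15 = 5.6327927553 + 0.0007082311 = 5.6335009864

5.633501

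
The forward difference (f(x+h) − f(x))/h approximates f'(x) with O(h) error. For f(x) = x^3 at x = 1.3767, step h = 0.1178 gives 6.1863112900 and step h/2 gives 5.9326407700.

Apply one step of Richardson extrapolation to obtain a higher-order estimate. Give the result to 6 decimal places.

5.678970

Leading term ∝ h^1; use weight 2 = 2^1.
Top: 2(5.9326407700) − (6.1863112900) = 5.6789702500
Extrapolated: 5.6789702500 / 1 = 5.6789702500
Gap between inputs: 2.537e-01; correction applied: −0.2536705200.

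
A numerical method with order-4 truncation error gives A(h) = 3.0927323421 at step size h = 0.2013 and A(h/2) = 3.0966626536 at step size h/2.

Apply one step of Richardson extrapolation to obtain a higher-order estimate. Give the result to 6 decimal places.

Method order is 4; weight 2^4 = 16.
16 × 3.0966626536 − 3.0927323421 = 46.4538701155
Denominator 16 − 1 = 15.
46.4538701155 ÷ 15 = 3.0969246744
Gap between inputs: 3.930e-03; correction applied: +0.0002620208.

3.096925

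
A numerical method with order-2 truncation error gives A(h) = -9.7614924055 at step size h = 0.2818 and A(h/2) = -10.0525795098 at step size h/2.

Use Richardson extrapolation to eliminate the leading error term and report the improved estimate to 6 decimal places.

Method order is 2; weight 2^2 = 4.
Numerator 4·A(h/2) − A(h) = 4·(-10.0525795098) − (-9.7614924055) = -30.4488256337
(-30.4488256337) ÷ 3 = -10.1496085446
Gap between inputs: 2.911e-01; correction applied: −0.0970290348.

-10.149609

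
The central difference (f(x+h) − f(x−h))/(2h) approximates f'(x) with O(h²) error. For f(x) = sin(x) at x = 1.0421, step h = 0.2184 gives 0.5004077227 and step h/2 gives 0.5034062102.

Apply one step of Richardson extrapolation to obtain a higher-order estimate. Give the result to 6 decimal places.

Method order is 2; weight 2^2 = 4.
2^2 × A(h/2) = 2.0136248408; minus A(h) gives 1.5132171181.
Divide by 2^2 − 1 = 3.
(4 × 0.5034062102 − 0.5004077227)/(4 − 1) = 0.5044057060

0.504406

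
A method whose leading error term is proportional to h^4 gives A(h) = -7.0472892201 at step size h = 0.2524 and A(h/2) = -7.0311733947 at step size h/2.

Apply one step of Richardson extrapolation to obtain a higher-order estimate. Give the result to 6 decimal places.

The method has order 4: 2^4 = 16.
16 × (-7.0311733947) − (-7.0472892201) = -105.4514850951
R = (-105.4514850951)/15 = -7.0300990063

-7.030099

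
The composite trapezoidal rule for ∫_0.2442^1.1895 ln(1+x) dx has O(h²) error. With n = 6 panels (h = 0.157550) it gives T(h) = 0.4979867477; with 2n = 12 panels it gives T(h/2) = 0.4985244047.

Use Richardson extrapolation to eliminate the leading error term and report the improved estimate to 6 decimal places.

r = 2: numerator weight 4, denominator 3.
Top: 4(0.4985244047) − (0.4979867477) = 1.4961108711
Denominator 4 − 1 = 3.
Result: 0.4987036237
Shift from A(h/2): +0.0001792190.

0.498704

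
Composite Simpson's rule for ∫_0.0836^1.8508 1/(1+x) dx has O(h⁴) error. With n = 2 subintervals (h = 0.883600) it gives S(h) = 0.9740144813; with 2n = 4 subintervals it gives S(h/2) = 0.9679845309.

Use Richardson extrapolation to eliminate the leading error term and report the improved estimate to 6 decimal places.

0.967583

r = 4, so 2^r = 16.
Top: 16(0.9679845309) − (0.9740144813) = 14.5137380131
Denominator 16 − 1 = 15.
Extrapolated: 14.5137380131 / 15 = 0.9675825342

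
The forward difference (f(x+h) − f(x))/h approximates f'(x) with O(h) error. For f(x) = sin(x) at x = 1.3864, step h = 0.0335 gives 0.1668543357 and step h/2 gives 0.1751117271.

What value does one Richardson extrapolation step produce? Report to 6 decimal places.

0.183369

With r = 1 the leading error scales as h^1, so the weight is 2^1 = 2.
2×0.1751117271 = 0.3502234542; 0.3502234542 − 0.1668543357 = 0.1833691185
Denominator 2 − 1 = 1.
R = 0.1833691185/1 = 0.1833691185
Shift from A(h/2): +0.0082573914.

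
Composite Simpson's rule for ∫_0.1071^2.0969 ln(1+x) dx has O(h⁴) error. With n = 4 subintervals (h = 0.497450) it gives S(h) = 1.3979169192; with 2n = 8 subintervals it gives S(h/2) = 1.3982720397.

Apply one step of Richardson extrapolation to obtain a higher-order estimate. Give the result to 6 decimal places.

Method order is 4; weight 2^4 = 16.
16*1.3982720397 − 1.3979169192 = 20.9744357160
Extrapolated: 20.9744357160 / 15 = 1.3982957144

1.398296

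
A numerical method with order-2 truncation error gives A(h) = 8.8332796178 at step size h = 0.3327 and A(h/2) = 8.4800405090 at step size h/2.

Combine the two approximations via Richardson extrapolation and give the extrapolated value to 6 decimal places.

Method order is 2; weight 2^2 = 4.
Difference of the inputs: 8.4800405090 − 8.8332796178 = -0.3532391088
Correction (A(h/2) − A(h))/(4 − 1) = (-0.3532391088)/3 = -0.1177463696
R = A(h/2) + (A(h/2) − A(h))/3 = 8.4800405090 − 0.1177463696 = 8.3622941394

8.362294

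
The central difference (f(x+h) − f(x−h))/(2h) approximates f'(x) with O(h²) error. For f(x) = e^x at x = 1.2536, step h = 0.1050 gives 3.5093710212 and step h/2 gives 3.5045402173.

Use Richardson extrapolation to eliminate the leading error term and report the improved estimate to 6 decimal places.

Order 2 gives 2^r = 4 and 2^r − 1 = 3.
Numerator 4 × A(h/2) − A(h) = 4 × 3.5045402173 − 3.5093710212 = 10.5087898480
R = 10.5087898480/3 = 3.5029299493
Shift from A(h/2): −0.0016102680.

3.502930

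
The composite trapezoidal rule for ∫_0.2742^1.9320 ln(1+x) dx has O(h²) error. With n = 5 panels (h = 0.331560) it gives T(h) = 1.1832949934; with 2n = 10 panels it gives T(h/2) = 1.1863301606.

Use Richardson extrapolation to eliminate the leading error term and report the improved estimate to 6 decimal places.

1.187342

Order 2 gives 2^r = 4 and 2^r − 1 = 3.
Weighted: 4.7453206424 − 1.1832949934 = 3.5620256490
Divide by 2^2 − 1 = 3.
3.5620256490 ÷ 3 = 1.1873418830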